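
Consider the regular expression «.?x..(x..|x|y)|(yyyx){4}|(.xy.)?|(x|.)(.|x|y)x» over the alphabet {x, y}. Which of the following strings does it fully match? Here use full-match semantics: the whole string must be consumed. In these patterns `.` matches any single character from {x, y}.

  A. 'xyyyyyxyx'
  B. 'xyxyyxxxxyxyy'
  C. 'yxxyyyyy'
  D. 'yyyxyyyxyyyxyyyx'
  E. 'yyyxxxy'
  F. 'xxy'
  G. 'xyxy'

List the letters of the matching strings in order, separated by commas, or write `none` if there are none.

D, G

A → no match
B → no match
C → no match
D → match
E → no match
F → no match
G → match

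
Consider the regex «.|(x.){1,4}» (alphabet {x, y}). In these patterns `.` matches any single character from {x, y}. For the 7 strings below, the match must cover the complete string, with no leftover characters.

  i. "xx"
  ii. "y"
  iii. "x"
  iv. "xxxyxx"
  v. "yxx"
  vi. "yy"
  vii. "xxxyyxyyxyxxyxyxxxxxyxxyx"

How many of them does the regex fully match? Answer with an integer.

i. "xx" → match
ii. "y" → match
iii. "x" → match
iv. "xxxyxx" → match
v. "yxx" → no match
vi. "yy" → no match
vii → no match
Total matched: 4

4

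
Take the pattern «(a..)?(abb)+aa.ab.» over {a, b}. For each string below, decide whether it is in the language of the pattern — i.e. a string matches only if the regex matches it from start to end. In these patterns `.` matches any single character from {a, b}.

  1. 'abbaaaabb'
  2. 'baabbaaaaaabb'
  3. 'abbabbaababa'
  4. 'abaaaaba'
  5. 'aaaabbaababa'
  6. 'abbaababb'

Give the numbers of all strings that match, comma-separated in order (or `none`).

1 → match
2 → no match
3 → match
4 → no match
5 → match
6 → match

1, 3, 5, 6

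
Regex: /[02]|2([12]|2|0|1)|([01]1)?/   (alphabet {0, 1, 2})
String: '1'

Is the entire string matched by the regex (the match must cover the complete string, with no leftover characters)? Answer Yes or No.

No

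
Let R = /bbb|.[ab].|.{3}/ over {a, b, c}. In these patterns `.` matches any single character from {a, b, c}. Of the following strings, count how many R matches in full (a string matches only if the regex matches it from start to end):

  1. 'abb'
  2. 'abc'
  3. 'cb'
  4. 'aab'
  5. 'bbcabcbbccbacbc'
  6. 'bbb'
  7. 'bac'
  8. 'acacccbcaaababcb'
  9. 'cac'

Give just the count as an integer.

1. 'abb' → match
2. 'abc' → match
3. 'cb' → no match
4. 'aab' → match
5 → no match
6. 'bbb' → match
7. 'bac' → match
8 → no match
9. 'cac' → match
Total matched: 6

6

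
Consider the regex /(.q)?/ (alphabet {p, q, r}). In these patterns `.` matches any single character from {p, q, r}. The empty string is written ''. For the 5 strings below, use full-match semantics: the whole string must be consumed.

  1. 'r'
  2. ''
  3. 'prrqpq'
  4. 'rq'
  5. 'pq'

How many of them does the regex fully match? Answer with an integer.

1. 'r' → no match
2. '' → match
3. 'prrqpq' → no match
4. 'rq' → match
5. 'pq' → match
Total matched: 3

3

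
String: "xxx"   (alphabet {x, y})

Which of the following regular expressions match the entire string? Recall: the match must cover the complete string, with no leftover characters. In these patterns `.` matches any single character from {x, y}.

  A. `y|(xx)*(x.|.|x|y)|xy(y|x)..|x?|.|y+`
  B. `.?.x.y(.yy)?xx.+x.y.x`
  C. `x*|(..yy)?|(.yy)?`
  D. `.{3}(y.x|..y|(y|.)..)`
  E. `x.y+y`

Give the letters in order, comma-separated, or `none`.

A → match
B → no match
C → match
D → no match
E → no match — must end with "yy"

A, C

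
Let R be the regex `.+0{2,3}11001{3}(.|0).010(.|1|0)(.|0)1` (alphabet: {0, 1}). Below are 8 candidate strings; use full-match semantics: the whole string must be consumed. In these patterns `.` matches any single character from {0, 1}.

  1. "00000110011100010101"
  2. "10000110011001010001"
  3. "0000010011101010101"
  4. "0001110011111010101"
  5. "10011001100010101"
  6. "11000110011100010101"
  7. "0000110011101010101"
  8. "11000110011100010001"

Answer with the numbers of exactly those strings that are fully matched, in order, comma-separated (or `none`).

1, 6, 7, 8

1 → match
2 → no match
3 → no match
4 → no match
5 → no match
6 → match
7 → match
8 → match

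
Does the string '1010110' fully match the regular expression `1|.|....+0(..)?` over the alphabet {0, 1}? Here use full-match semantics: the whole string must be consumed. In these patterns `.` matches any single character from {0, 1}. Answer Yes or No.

Yes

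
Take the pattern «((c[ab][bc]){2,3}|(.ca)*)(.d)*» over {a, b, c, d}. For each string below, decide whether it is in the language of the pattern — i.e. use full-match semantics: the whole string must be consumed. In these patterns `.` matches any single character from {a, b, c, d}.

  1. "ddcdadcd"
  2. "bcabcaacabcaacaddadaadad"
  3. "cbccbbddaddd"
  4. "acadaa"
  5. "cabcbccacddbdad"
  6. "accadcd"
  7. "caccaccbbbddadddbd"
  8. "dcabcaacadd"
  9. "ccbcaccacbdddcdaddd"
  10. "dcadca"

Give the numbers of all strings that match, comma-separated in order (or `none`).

1, 3, 5, 8, 10

1. "ddcdadcd" → match
2 → no match
3. "cbccbbddaddd" → match
4. "acadaa" → no match
5 → match
6. "accadcd" → no match
7 → no match
8. "dcabcaacadd" → match
9 → no match
10. "dcadca" → match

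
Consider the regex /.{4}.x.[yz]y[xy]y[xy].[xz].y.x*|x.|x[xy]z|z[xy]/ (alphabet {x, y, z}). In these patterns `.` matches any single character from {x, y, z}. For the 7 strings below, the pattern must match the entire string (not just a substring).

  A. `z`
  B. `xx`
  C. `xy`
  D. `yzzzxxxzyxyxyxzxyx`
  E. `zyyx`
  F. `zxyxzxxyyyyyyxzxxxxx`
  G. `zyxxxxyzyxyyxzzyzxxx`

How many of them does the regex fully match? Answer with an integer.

A. `z` → no match
B. `xx` → match
C. `xy` → match
D → no match
E. `zyyx` → no match
F → no match
G → match
Total matched: 3

3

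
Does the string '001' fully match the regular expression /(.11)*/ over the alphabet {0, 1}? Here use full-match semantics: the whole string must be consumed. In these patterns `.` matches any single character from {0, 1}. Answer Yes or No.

No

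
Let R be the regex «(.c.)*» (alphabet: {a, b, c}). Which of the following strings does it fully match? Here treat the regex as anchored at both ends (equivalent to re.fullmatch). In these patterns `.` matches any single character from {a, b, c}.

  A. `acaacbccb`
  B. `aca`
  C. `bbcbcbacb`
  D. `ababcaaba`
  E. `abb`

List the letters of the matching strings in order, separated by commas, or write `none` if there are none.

A, B

A → match
B → match
C → no match
D → no match
E → no match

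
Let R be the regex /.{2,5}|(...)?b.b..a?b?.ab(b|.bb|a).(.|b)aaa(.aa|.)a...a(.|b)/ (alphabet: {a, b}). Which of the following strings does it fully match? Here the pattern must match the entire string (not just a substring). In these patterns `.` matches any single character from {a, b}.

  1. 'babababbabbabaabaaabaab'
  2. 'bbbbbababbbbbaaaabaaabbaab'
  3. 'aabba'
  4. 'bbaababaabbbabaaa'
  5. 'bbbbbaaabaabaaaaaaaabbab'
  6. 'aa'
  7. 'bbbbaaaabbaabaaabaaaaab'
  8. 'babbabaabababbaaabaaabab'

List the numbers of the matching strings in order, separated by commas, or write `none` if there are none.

1 → no match
2 → match
3 → match
4 → no match
5 → match
6 → match
7 → no match
8 → match

2, 3, 5, 6, 8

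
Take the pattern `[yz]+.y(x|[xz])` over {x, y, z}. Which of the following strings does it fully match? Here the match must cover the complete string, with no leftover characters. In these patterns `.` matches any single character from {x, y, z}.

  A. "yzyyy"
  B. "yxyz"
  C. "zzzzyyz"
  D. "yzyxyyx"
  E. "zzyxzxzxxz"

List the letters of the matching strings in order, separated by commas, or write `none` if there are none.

A → no match
B → match
C → match
D → no match
E → no match

B, C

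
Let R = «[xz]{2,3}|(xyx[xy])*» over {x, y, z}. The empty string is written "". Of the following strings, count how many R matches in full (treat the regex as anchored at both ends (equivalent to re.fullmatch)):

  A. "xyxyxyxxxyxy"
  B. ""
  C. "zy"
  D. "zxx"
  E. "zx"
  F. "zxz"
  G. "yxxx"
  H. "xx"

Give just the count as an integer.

A → match
B → match
C → no match
D → match
E → match
F → match
G → no match
H → match
Total matched: 6

6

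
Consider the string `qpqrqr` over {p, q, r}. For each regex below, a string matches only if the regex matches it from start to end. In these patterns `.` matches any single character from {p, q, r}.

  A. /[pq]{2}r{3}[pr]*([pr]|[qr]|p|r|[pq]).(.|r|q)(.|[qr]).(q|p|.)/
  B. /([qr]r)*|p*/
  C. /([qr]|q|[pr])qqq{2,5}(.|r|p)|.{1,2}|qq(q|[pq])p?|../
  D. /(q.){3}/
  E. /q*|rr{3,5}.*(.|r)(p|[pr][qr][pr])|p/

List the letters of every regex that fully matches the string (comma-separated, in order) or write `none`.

D

A → no match
B → no match
C → no match
D → match
E → no match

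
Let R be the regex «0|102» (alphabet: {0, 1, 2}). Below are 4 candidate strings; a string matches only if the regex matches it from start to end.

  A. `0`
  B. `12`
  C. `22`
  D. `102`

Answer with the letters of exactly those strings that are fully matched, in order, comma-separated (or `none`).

A, D

A → match
B → no match
C → no match
D → match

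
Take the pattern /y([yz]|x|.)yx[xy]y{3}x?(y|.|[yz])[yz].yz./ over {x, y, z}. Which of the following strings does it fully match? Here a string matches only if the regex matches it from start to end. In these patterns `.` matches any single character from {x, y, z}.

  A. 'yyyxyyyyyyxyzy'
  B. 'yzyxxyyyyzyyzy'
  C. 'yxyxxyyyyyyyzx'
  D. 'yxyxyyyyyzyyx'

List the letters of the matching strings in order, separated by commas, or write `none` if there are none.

A → match
B → match
C → match
D → no match

A, B, C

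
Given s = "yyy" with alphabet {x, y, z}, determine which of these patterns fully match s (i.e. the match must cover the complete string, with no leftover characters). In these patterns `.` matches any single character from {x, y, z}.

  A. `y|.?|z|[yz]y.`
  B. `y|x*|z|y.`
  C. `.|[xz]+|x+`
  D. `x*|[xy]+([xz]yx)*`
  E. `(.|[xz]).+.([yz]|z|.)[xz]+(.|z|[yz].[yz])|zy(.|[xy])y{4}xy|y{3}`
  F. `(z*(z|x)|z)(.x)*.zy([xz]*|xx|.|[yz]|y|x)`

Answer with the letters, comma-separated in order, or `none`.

A, D, E

A → match
B → no match
C → no match
D → match
E → match
F → no match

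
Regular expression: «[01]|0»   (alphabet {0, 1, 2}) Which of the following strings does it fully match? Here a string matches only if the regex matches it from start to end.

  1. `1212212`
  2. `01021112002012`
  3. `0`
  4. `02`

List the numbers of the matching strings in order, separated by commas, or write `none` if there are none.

3

1 → no match
2 → no match
3 → match
4 → no match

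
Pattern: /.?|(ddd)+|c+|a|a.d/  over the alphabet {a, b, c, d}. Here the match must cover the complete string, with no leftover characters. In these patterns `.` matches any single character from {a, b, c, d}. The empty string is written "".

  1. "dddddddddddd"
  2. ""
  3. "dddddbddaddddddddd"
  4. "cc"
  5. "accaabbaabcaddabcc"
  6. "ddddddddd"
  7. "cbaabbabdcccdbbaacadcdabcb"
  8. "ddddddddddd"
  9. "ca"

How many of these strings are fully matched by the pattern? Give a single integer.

4

1. "dddddddddddd" → match
2. "" → match
3 → no match
4. "cc" → match
5 → no match
6. "ddddddddd" → match
7 → no match
8. "ddddddddddd" → no match
9. "ca" → no match
Total matched: 4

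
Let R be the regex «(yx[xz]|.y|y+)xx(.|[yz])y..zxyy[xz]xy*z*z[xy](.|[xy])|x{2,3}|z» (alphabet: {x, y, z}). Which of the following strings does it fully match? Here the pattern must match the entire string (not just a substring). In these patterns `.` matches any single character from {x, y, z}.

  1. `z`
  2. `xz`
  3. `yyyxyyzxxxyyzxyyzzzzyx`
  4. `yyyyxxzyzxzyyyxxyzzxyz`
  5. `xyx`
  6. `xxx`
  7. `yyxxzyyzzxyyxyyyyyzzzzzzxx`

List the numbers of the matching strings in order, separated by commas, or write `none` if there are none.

1, 6

1 → match
2 → no match
3 → no match
4 → no match
5 → no match
6 → match
7 → no match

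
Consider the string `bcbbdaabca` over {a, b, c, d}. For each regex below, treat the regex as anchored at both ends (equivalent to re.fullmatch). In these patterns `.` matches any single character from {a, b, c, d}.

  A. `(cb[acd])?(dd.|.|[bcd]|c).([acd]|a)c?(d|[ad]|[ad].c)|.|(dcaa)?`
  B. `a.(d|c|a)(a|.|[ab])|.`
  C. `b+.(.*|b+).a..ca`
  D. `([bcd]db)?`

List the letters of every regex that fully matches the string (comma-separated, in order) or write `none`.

C

A → no match
B → no match
C → match
D → no match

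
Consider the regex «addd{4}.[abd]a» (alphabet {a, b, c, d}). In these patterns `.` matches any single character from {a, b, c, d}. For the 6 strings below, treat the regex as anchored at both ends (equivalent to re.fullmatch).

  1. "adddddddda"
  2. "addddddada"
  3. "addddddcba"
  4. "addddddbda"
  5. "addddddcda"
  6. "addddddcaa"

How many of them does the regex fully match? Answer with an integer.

1 → match
2 → match
3 → match
4 → match
5 → match
6 → match
Total matched: 6

6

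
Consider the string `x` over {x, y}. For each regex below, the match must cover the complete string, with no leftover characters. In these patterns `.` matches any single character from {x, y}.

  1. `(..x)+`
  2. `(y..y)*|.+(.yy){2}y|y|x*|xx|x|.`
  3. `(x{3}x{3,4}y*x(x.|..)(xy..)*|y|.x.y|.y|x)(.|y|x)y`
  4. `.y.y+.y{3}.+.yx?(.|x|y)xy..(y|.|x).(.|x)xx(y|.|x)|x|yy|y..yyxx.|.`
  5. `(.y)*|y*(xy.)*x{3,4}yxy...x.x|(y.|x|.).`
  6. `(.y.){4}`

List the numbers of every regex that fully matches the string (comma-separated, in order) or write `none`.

2, 4

1 → no match
2 → match
3 → no match — must end with `y`
4 → match
5 → no match
6 → no match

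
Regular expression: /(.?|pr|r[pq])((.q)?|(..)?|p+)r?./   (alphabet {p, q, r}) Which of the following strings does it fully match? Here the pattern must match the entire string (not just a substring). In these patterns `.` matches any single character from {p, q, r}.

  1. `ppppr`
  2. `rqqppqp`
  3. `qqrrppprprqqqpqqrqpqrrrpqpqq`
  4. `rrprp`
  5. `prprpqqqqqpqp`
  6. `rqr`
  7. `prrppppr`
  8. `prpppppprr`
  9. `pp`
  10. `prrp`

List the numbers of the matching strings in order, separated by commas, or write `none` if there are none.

1, 4, 6, 8, 9, 10

1 → match
2 → no match
3 → no match
4 → match
5 → no match
6 → match
7 → no match
8 → match
9 → match
10 → match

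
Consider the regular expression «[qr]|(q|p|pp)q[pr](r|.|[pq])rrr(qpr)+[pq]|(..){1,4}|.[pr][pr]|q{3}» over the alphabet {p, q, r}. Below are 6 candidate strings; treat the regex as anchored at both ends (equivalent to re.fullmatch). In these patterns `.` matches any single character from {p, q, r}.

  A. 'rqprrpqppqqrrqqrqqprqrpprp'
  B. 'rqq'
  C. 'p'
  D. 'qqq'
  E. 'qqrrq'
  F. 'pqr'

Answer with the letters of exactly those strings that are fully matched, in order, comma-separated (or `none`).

A → no match
B. 'rqq' → no match
C. 'p' → no match
D. 'qqq' → match
E. 'qqrrq' → no match
F. 'pqr' → no match

D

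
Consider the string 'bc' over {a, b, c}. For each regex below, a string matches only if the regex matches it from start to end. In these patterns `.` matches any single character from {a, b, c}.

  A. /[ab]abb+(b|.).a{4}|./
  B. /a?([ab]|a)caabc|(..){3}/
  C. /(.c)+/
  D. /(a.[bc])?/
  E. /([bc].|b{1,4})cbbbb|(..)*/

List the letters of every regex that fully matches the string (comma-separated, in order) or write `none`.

C, E

A → no match
B → no match
C → match
D → no match
E → match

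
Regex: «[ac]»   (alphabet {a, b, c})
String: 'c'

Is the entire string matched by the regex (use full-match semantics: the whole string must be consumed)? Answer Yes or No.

Yes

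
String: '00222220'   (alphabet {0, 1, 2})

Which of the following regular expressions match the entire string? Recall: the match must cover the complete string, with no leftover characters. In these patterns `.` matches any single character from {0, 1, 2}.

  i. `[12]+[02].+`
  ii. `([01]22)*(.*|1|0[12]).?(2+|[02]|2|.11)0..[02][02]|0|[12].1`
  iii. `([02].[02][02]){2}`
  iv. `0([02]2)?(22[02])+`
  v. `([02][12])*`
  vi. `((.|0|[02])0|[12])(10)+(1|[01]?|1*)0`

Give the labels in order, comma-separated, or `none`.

iii

i → no match
ii → no match
iii → match
iv → no match
v → no match
vi → no match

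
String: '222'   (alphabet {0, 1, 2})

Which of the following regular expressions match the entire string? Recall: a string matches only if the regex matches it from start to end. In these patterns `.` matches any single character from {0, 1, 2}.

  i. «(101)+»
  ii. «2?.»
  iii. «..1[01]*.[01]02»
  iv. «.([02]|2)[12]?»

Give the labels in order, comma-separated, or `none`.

i → no match — must start with '101'
ii → no match
iii → no match — must end with '02'
iv → match

iv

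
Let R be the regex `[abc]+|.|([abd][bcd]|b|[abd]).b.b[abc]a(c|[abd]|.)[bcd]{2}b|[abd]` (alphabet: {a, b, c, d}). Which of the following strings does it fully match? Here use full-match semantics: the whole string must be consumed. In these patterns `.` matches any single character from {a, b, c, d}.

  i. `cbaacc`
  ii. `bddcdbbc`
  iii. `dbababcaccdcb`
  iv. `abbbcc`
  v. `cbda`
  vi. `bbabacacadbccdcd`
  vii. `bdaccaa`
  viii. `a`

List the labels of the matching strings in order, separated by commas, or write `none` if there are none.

i, iv, viii

i → match
ii → no match
iii → no match
iv → match
v → no match
vi → no match
vii → no match
viii → match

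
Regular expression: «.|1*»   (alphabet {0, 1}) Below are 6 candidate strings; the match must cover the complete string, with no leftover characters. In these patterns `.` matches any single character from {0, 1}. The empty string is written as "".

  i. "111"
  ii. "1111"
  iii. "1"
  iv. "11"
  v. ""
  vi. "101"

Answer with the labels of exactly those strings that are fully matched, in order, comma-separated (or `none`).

i → match
ii → match
iii → match
iv → match
v → match
vi → no match

i, ii, iii, iv, v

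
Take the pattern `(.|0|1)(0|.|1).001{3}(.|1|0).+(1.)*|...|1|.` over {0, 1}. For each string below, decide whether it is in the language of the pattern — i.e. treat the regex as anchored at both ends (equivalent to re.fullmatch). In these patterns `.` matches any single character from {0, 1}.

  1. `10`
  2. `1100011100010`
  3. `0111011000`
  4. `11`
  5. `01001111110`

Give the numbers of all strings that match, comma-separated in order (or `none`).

1 → no match
2 → match
3 → no match
4 → no match
5 → no match

2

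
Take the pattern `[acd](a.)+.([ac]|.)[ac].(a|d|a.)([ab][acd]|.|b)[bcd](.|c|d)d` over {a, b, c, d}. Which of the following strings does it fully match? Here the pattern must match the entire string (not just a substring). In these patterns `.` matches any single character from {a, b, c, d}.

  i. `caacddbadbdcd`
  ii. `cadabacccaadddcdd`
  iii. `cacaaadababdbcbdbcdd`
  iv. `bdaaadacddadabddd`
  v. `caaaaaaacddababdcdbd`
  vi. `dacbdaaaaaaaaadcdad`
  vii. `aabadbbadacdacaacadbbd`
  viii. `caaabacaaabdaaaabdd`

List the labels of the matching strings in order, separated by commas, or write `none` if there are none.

iii

i → no match
ii → no match
iii → match
iv → no match
v → no match
vi → no match
vii → no match
viii → no match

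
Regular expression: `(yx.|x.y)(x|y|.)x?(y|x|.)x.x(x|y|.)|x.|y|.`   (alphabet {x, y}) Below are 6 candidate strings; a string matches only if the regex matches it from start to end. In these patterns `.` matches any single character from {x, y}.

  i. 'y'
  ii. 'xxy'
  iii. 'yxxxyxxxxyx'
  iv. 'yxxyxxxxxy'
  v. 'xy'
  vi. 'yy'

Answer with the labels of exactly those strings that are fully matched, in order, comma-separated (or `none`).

i, iv, v

i → match
ii → no match
iii → no match
iv → match
v → match
vi → no match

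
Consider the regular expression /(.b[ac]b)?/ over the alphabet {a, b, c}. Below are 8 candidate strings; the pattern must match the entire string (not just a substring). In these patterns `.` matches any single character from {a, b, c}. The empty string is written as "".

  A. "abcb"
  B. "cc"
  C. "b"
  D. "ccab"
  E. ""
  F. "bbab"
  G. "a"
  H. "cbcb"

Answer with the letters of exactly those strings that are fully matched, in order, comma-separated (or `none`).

A. "abcb" → match
B. "cc" → no match
C. "b" → no match
D. "ccab" → no match
E. "" → match
F. "bbab" → match
G. "a" → no match
H. "cbcb" → match

A, E, F, H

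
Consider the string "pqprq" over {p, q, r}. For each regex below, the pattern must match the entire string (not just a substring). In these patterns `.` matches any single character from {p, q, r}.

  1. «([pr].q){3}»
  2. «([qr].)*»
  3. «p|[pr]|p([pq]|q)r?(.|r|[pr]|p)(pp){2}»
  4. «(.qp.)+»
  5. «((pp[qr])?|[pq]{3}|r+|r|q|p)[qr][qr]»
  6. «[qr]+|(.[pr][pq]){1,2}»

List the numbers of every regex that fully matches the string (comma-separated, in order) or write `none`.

1 → no match
2 → no match
3 → no match
4 → no match
5 → match
6 → no match

5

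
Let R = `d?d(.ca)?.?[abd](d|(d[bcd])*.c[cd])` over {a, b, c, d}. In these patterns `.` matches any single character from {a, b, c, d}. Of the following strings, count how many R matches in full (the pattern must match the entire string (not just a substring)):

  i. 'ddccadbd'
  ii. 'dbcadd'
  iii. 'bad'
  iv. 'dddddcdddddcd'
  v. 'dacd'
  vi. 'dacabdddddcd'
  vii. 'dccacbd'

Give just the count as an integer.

5

i → match
ii → match
iii → no match
iv → match
v → no match
vi → match
vii → match
Total matched: 5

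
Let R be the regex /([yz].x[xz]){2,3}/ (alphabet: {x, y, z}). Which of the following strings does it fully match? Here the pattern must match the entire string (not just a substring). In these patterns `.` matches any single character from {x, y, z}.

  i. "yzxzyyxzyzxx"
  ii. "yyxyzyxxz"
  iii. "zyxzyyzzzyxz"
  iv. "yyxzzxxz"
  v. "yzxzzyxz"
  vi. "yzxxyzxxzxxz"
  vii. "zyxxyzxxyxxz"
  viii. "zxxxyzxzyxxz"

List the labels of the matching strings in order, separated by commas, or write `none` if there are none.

i, iv, v, vi, vii, viii

i → match
ii → no match
iii → no match
iv → match
v → match
vi → match
vii → match
viii → match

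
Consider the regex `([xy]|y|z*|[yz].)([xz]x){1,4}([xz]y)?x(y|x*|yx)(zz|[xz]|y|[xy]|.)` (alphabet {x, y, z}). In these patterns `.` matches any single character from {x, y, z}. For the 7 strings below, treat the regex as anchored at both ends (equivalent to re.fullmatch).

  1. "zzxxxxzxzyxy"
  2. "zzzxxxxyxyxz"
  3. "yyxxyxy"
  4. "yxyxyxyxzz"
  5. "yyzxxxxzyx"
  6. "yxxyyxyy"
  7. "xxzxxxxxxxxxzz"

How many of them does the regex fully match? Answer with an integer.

1 → match
2 → match
3 → no match
4 → no match
5 → no match
6 → no match
7 → match
Total matched: 3

3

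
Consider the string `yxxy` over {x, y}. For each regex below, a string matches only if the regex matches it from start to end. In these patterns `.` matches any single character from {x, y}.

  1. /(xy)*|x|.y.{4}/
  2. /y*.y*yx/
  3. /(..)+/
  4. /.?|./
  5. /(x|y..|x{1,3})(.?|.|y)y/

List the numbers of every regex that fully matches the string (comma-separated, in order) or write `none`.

1 → no match
2 → no match — must end with `yx`
3 → match
4 → no match
5 → match

3, 5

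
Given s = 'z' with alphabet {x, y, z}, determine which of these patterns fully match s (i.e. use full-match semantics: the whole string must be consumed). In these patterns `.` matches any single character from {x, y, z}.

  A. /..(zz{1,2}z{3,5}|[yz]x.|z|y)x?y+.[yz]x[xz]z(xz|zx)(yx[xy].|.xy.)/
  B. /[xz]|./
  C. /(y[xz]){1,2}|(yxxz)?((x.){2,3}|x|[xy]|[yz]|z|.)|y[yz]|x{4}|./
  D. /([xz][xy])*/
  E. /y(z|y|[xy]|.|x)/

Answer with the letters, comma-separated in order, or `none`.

A → no match
B → match
C → match
D → no match
E → no match — must start with 'y'

B, C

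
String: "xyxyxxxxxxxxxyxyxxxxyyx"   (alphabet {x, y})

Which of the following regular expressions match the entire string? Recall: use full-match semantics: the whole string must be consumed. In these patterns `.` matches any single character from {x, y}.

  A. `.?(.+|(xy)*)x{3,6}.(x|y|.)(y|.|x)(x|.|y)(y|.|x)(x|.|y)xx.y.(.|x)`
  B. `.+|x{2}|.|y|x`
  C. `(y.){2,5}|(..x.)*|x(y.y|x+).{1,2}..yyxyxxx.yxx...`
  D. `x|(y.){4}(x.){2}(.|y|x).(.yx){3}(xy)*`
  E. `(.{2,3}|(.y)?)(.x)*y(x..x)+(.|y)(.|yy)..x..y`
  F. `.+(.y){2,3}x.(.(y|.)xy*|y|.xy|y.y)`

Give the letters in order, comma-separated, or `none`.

A, B

A → match
B → match
C → no match
D → no match
E → no match — must end with "y"
F → no match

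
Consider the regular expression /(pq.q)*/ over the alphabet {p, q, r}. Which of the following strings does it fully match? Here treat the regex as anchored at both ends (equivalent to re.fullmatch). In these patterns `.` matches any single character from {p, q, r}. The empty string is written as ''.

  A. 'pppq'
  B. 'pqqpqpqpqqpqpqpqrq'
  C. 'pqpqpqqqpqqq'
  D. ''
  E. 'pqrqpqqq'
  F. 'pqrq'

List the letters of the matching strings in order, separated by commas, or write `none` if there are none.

A. 'pppq' → no match
B → no match
C. 'pqpqpqqqpqqq' → match
D. '' → match
E. 'pqrqpqqq' → match
F. 'pqrq' → match

C, D, E, F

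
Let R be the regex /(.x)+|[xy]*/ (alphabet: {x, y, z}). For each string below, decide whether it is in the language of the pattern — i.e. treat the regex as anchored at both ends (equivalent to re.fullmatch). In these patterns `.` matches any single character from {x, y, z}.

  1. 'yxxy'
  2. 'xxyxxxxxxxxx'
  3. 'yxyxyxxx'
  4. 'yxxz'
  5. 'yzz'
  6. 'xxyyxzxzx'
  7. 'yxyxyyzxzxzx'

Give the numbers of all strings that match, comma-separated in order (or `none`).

1 → match
2 → match
3 → match
4 → no match
5 → no match
6 → no match
7 → no match

1, 2, 3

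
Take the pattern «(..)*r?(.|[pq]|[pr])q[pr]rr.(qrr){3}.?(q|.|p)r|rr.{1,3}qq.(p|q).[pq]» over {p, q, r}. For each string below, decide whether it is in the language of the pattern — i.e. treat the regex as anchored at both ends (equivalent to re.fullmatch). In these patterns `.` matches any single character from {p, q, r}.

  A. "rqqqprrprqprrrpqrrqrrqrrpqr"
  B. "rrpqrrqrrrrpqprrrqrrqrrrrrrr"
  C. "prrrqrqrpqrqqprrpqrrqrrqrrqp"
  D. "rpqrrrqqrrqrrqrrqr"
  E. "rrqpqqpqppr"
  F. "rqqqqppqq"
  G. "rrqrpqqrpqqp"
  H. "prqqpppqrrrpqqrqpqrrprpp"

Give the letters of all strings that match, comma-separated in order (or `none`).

A → no match
B → no match
C → no match
D → match
E. "rrqpqqpqppr" → no match
F. "rqqqqppqq" → no match
G. "rrqrpqqrpqqp" → no match
H → no match

D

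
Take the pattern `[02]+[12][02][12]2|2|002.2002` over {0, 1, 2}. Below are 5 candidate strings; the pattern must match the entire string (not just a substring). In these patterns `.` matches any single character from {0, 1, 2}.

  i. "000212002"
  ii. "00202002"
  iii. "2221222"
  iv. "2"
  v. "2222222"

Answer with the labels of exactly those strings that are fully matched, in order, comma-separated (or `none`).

i → no match
ii → match
iii → match
iv → match
v → match

ii, iii, iv, v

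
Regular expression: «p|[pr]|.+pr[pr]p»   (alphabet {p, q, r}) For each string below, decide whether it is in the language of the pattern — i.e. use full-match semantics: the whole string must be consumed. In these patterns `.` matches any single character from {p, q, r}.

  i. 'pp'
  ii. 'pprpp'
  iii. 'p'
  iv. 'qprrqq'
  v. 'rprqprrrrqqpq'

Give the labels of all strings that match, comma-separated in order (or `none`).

i → no match
ii → match
iii → match
iv → no match
v → no match

ii, iii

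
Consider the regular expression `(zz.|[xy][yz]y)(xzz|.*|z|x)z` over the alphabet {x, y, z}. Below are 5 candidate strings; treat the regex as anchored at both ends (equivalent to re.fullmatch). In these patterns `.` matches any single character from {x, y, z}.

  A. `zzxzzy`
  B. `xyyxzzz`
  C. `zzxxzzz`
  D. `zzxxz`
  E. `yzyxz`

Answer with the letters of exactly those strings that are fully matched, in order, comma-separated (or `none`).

B, C, D, E

A → no match — must end with `z`
B → match
C → match
D → match
E → match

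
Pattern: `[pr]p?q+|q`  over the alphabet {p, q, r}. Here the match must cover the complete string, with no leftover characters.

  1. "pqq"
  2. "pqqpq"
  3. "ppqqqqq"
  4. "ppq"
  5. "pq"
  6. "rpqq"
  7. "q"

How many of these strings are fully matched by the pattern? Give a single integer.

1 → match
2 → no match
3 → match
4 → match
5 → match
6 → match
7 → match
Total matched: 6

6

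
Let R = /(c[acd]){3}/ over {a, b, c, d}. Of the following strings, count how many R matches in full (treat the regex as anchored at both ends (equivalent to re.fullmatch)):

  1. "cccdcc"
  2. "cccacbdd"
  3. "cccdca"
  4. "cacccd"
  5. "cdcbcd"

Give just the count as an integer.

3

1 → match
2 → no match
3 → match
4 → match
5 → no match
Total matched: 3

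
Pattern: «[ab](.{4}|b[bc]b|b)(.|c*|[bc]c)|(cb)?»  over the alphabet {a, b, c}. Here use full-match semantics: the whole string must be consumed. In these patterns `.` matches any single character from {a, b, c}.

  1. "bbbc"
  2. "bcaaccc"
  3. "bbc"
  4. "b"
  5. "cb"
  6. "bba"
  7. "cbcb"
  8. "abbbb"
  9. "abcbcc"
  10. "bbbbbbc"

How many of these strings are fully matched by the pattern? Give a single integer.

8

1. "bbbc" → match
2. "bcaaccc" → match
3. "bbc" → match
4. "b" → no match
5. "cb" → match
6. "bba" → match
7. "cbcb" → no match
8. "abbbb" → match
9. "abcbcc" → match
10. "bbbbbbc" → match
Total matched: 8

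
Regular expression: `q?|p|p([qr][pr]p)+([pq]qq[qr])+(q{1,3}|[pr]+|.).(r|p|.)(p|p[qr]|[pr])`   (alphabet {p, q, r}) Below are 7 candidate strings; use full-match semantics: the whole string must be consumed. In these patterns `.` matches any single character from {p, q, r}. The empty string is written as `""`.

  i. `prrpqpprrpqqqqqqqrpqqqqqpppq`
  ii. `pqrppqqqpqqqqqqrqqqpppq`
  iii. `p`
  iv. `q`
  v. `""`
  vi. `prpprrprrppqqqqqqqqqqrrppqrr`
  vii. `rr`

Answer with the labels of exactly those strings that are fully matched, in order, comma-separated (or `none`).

i → match
ii → match
iii → match
iv → match
v → match
vi → match
vii → no match

i, ii, iii, iv, v, vi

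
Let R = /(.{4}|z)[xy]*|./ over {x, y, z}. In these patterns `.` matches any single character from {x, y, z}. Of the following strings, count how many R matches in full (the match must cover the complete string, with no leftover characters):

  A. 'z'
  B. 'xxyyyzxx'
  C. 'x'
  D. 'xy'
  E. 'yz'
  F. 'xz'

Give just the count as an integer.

2

A → match
B → no match
C → match
D → no match
E → no match
F → no match
Total matched: 2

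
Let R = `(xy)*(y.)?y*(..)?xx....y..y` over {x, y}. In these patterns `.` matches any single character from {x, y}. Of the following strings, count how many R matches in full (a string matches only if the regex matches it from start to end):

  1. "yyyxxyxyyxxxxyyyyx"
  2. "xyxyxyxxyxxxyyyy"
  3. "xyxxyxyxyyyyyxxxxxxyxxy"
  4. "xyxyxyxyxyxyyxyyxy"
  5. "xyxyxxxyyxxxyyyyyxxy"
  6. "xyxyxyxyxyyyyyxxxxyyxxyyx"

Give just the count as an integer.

1 → no match — must end with "y"
2 → match
3 → no match
4 → no match
5 → no match
6 → no match — must end with "y"
Total matched: 1

1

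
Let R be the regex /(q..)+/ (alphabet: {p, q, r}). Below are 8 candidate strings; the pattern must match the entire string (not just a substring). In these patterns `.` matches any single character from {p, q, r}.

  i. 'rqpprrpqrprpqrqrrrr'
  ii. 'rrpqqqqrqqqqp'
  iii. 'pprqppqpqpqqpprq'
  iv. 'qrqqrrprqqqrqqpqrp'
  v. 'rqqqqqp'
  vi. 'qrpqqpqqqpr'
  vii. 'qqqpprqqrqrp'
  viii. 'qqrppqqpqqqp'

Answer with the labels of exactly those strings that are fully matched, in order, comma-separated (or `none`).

i → no match — must start with 'q'
ii → no match — must start with 'q'
iii → no match — must start with 'q'
iv → no match
v → no match — must start with 'q'
vi → no match
vii → no match
viii → no match

none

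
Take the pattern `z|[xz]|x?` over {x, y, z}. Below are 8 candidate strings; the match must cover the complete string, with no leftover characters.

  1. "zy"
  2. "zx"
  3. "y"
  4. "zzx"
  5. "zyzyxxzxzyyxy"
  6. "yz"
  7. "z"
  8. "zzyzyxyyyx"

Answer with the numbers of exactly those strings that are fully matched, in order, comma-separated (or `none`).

7

1 → no match
2 → no match
3 → no match
4 → no match
5 → no match
6 → no match
7 → match
8 → no match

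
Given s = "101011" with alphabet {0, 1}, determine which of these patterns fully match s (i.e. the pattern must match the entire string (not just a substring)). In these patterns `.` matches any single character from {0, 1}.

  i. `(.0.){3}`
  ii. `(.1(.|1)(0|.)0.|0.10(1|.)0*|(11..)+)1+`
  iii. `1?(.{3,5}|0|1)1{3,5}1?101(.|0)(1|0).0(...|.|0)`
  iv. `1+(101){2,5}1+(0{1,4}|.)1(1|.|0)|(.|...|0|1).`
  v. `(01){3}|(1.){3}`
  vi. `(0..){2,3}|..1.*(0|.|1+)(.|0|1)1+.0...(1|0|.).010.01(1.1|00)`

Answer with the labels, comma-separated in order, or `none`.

v

i → no match
ii → no match
iii → no match
iv → no match
v → match
vi → no match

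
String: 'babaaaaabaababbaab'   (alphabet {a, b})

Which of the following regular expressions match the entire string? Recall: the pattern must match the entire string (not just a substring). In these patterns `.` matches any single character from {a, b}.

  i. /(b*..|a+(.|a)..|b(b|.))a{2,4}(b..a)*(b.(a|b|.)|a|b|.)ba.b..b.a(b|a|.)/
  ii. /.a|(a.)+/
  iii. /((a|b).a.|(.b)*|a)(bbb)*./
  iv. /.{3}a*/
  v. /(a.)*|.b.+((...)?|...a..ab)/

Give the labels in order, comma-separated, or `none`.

i

i → match
ii → no match
iii → no match
iv → no match
v → no match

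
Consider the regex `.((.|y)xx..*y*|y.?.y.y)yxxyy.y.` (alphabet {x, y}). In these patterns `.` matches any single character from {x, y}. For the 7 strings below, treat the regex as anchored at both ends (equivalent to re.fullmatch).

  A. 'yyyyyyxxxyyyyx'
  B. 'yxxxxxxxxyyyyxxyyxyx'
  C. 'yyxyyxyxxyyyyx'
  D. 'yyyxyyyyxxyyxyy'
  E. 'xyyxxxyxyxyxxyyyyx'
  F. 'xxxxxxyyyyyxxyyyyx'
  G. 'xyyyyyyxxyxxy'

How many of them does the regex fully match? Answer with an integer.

A → no match
B → match
C → no match
D → match
E → no match
F → match
G → no match
Total matched: 3

3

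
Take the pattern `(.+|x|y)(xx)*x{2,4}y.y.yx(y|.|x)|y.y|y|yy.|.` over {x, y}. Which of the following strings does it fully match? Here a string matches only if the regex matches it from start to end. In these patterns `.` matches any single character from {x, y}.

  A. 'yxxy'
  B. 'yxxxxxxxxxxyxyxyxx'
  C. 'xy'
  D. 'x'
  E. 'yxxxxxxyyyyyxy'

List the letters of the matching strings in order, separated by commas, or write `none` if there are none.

A. 'yxxy' → no match
B → match
C. 'xy' → no match
D. 'x' → match
E → match

B, D, E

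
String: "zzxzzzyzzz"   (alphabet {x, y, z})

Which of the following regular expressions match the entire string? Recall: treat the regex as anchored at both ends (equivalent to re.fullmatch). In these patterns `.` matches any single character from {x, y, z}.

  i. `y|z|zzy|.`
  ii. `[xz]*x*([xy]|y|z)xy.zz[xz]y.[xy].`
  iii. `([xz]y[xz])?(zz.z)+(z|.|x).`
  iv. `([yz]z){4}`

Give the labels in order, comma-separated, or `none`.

i → no match
ii → no match
iii → match
iv → no match

iii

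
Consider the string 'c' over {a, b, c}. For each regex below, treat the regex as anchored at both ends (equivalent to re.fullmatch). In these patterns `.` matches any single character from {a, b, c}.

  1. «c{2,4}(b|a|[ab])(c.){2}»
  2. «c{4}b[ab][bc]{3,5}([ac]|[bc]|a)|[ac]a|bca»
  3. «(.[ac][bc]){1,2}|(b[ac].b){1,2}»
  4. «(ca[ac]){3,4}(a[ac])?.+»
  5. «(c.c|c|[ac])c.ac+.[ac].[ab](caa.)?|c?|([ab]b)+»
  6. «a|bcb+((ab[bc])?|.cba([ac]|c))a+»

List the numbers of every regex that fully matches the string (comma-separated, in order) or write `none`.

5

1 → no match
2 → no match
3 → no match
4 → no match — must start with 'ca'
5 → match
6 → no match — must end with 'a'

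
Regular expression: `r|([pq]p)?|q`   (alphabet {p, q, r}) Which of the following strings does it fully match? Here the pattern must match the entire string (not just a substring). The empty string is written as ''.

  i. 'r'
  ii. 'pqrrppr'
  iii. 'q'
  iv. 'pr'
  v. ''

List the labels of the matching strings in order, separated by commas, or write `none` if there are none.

i, iii, v

i → match
ii → no match
iii → match
iv → no match
v → match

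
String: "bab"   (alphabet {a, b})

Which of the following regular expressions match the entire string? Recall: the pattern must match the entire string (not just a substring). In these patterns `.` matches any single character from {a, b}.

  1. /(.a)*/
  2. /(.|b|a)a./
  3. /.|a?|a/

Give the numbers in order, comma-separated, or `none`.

1 → no match
2 → match
3 → no match

2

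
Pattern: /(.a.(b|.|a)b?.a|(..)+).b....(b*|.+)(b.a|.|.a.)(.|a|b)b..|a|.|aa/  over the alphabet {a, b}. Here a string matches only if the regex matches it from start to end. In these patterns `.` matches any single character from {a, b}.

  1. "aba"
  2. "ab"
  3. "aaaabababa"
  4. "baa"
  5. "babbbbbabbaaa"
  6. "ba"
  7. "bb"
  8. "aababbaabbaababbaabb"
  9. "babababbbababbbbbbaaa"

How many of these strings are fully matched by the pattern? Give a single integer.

1. "aba" → no match
2. "ab" → no match
3. "aaaabababa" → no match
4. "baa" → no match
5 → no match
6. "ba" → no match
7. "bb" → no match
8 → no match
9 → no match
Total matched: 0

0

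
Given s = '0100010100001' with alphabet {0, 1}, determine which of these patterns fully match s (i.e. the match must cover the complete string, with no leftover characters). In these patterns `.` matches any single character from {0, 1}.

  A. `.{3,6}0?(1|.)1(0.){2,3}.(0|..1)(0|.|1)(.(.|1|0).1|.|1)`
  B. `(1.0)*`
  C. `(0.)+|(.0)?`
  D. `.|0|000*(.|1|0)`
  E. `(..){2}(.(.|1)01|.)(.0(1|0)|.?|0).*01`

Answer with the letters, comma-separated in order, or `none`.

E

A → no match
B → no match
C → no match
D → no match
E → match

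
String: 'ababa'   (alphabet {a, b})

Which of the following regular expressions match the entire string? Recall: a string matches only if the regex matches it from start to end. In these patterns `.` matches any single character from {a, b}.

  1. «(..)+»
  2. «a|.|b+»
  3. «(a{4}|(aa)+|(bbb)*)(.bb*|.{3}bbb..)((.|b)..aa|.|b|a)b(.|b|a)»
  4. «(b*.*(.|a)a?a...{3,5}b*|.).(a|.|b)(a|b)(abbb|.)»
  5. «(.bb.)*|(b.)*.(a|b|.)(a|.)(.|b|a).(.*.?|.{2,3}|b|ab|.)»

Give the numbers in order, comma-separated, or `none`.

3, 4, 5

1 → no match
2 → no match
3 → match
4 → match
5 → match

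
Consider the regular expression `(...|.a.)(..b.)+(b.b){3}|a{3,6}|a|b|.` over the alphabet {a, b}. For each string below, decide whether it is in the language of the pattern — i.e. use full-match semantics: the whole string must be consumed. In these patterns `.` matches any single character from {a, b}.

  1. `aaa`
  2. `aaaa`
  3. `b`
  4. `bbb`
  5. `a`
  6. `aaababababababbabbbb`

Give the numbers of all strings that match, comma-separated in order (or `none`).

1, 2, 3, 5, 6

1 → match
2 → match
3 → match
4 → no match
5 → match
6 → match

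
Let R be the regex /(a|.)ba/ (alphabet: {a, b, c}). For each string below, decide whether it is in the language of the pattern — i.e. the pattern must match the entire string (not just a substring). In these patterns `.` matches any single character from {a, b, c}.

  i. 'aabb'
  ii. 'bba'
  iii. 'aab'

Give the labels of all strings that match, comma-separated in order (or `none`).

i → no match — must end with 'ba'
ii → match
iii → no match — must end with 'ba'

ii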